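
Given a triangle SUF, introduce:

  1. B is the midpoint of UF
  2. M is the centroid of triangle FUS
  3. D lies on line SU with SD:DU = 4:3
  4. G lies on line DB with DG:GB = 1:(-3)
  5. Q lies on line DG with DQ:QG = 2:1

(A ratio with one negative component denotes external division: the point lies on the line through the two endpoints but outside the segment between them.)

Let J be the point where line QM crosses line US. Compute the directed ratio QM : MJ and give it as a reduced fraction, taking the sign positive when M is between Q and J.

QM:MJ = -3/2

Assign S = (0, 0), U = (1, 0), F = (0, 1) — the answer is frame-independent, so this choice is without loss of generality.
1. B is the midpoint of UF ⇒ B = (1/2, 1/2)
2. M is the centroid of triangle FUS ⇒ M = (1/3, 1/3)
3. D lies on line SU with SD:DU = 4:3 ⇒ D = (4/7, 0)
4. G lies on line DB with DG:GB = 1:(-3) ⇒ G = (17/28, -1/4)
5. Q lies on line DG with DQ:QG = 2:1 ⇒ Q = (25/42, -1/6)
line QM meets US at J = (32/63, 0)
M = Q + t·(J−Q) with t = 3, so QM:MJ = 3:-2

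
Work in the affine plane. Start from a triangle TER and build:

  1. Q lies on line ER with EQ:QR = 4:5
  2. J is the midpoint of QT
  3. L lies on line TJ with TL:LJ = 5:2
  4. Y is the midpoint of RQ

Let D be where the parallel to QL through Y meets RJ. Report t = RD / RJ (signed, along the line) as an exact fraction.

t = 1/2

Work in coordinates with T = (0, 0), E = (1, 0), R = (0, 1).
1. Q lies on line ER with EQ:QR = 4:5 ⇒ Q = (5/9, 4/9)
2. J is the midpoint of QT ⇒ J = (5/18, 2/9)
3. L lies on line TJ with TL:LJ = 5:2 ⇒ L = (25/126, 10/63)
4. Y is the midpoint of RQ ⇒ Y = (5/18, 13/18)
through Y parallel to QL: direction (-5/14, -2/7); meets RJ at D = (5/36, 11/18)
D = R + t·(J−R) with t = 1/2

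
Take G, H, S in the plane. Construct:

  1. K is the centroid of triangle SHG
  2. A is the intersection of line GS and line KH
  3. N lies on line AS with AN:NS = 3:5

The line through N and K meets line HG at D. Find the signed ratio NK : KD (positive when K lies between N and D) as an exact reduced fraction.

Choose coordinates G = (0, 0), H = (1, 0), S = (0, 1).
1. K is the centroid of triangle SHG ⇒ K = (1/3, 1/3)
2. A is the intersection of line GS and line KH ⇒ A = (0, 1/2)
3. N lies on line AS with AN:NS = 3:5 ⇒ N = (0, 11/16)
line NK meets HG at D = (11/17, 0)
K = N + t·(D−N) with t = 17/33, so NK:KD = 17/33:16/33

NK:KD = 17/16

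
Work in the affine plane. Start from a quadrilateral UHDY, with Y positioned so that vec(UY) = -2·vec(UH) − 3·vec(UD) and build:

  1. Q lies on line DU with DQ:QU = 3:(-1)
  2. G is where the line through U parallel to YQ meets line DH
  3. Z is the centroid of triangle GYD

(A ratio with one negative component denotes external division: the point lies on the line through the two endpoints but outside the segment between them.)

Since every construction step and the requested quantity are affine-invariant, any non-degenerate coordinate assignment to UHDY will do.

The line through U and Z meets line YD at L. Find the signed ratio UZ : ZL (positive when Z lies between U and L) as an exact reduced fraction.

UZ:ZL = 5/4

Set U = (0, 0), H = (1, 0), D = (0, 1), Y = (-2, -3); any affine frame gives the same invariant.
1. Q lies on line DU with DQ:QU = 3:(-1) ⇒ Q = (0, -1/2)
2. G is where the line through U parallel to YQ meets line DH ⇒ G = (4/9, 5/9)
3. Z is the centroid of triangle GYD ⇒ Z = (-14/27, -13/27)
line UZ meets YD at L = (-14/15, -13/15)
Z = U + t·(L−U) with t = 5/9, so UZ:ZL = 5/9:4/9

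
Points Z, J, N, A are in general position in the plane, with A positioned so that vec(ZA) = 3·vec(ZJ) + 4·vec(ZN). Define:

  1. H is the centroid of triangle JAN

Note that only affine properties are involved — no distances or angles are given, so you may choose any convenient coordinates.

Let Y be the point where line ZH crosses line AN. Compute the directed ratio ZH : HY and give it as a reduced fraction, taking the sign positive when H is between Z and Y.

Choose coordinates Z = (0, 0), J = (1, 0), N = (0, 1), A = (3, 4).
1. H is the centroid of triangle JAN ⇒ H = (4/3, 5/3)
line ZH meets AN at Y = (4, 5)
H = Z + t·(Y−Z) with t = 1/3, so ZH:HY = 1/3:2/3

ZH:HY = 1/2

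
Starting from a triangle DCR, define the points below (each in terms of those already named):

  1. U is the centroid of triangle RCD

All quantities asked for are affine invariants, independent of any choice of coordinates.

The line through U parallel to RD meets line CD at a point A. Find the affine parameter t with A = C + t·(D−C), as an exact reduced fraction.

t = 2/3

Assign D = (0, 0), C = (1, 0), R = (0, 1) — the answer is frame-independent, so this choice is without loss of generality.
1. U is the centroid of triangle RCD ⇒ U = (1/3, 1/3)
through U parallel to RD: direction (0, -1); meets CD at A = (1/3, 0)
A = C + t·(D−C) with t = 2/3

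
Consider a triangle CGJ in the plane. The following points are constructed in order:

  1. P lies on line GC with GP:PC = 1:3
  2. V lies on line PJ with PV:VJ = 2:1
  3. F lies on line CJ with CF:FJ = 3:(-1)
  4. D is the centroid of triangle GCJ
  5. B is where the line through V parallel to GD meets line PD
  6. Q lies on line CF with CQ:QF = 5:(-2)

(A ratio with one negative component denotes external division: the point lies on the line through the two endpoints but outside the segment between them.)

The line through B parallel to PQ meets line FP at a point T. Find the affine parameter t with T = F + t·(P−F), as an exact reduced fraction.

Work in coordinates with C = (0, 0), G = (1, 0), J = (0, 1).
1. P lies on line GC with GP:PC = 1:3 ⇒ P = (3/4, 0)
2. V lies on line PJ with PV:VJ = 2:1 ⇒ V = (1/4, 2/3)
3. F lies on line CJ with CF:FJ = 3:(-1) ⇒ F = (0, 3/2)
4. D is the centroid of triangle GCJ ⇒ D = (1/3, 1/3)
5. B is where the line through V parallel to GD meets line PD ⇒ B = (-23/36, 10/9)
6. Q lies on line CF with CQ:QF = 5:(-2) ⇒ Q = (0, 5/2)
through B parallel to PQ: direction (-3/4, 5/2); meets FP at T = (-17/9, 95/18)
T = F + t·(P−F) with t = -68/27

t = -68/27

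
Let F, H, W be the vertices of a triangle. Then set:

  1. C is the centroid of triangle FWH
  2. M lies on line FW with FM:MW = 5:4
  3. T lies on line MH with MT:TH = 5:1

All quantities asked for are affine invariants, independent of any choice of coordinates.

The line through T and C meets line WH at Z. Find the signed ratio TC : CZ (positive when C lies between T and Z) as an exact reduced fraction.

Work in coordinates with F = (0, 0), H = (1, 0), W = (0, 1).
1. C is the centroid of triangle FWH ⇒ C = (1/3, 1/3)
2. M lies on line FW with FM:MW = 5:4 ⇒ M = (0, 5/9)
3. T lies on line MH with MT:TH = 5:1 ⇒ T = (5/6, 5/54)
line TC meets WH at Z = (41/42, 1/42)
C = T + t·(Z−T) with t = -7/2, so TC:CZ = -7/2:9/2

TC:CZ = -7/9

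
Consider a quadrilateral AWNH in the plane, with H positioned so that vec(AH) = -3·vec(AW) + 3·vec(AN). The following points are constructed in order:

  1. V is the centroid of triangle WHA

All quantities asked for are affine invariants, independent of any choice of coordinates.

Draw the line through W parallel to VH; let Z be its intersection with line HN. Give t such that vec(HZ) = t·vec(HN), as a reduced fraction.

t = 3/4

Work in coordinates with A = (0, 0), W = (1, 0), N = (0, 1), H = (-3, 3).
1. V is the centroid of triangle WHA ⇒ V = (-2/3, 1)
through W parallel to VH: direction (-7/3, 2); meets HN at Z = (-3/4, 3/2)
Z = H + t·(N−H) with t = 3/4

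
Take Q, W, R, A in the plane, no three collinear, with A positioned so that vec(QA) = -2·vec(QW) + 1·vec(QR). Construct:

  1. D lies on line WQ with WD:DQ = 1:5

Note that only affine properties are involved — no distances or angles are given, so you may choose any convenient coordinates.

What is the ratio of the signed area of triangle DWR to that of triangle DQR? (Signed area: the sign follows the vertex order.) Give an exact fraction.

Set Q = (0, 0), W = (1, 0), R = (0, 1), A = (-2, 1); any affine frame gives the same invariant.
1. D lies on line WQ with WD:DQ = 1:5 ⇒ D = (5/6, 0)
2·[DWR] = 1/6, 2·[DQR] = -5/6
[DWR]:[DQR] = 1/6:-5/6 = -1/5

[DWR]:[DQR] = -1/5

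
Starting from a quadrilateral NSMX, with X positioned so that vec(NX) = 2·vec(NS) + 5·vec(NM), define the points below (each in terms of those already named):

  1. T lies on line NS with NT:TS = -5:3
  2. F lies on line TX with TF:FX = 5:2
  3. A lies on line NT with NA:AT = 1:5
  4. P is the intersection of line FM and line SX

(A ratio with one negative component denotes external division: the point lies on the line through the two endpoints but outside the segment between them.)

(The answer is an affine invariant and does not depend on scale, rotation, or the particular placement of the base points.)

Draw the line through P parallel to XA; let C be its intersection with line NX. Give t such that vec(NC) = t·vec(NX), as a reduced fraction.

Assign N = (0, 0), S = (1, 0), M = (0, 1), X = (2, 5) — the answer is frame-independent, so this choice is without loss of generality.
1. T lies on line NS with NT:TS = -5:3 ⇒ T = (5/2, 0)
2. F lies on line TX with TF:FX = 5:2 ⇒ F = (15/7, 25/7)
3. A lies on line NT with NA:AT = 1:5 ⇒ A = (5/12, 0)
4. P is the intersection of line FM and line SX ⇒ P = (30/19, 55/19)
through P parallel to XA: direction (-19/12, -5); meets NX at C = (302/95, 151/19)
C = N + t·(X−N) with t = 151/95

t = 151/95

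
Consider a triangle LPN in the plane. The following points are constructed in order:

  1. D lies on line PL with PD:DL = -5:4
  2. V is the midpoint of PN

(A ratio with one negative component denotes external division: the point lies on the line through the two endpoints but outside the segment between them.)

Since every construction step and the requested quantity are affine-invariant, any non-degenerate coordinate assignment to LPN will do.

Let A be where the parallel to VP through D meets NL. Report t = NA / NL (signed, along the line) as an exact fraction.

t = 5

Work in coordinates with L = (0, 0), P = (1, 0), N = (0, 1).
1. D lies on line PL with PD:DL = -5:4 ⇒ D = (-4, 0)
2. V is the midpoint of PN ⇒ V = (1/2, 1/2)
through D parallel to VP: direction (1/2, -1/2); meets NL at A = (0, -4)
A = N + t·(L−N) with t = 5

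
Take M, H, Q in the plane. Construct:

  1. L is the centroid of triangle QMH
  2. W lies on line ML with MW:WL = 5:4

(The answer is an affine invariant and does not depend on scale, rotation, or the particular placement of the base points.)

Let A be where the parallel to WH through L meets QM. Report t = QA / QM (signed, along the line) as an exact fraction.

Assign M = (0, 0), H = (1, 0), Q = (0, 1) — the answer is frame-independent, so this choice is without loss of generality.
1. L is the centroid of triangle QMH ⇒ L = (1/3, 1/3)
2. W lies on line ML with MW:WL = 5:4 ⇒ W = (5/27, 5/27)
through L parallel to WH: direction (22/27, -5/27); meets QM at A = (0, 9/22)
A = Q + t·(M−Q) with t = 13/22

t = 13/22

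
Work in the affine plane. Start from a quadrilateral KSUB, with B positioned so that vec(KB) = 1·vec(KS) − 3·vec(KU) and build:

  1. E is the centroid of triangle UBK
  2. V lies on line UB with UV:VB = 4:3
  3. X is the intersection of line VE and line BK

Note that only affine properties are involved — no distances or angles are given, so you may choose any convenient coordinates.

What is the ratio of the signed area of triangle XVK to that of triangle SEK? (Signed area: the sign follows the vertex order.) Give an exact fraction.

[XVK]:[SEK] = 9/28

Set K = (0, 0), S = (1, 0), U = (0, 1), B = (1, -3); any affine frame gives the same invariant.
1. E is the centroid of triangle UBK ⇒ E = (1/3, -2/3)
2. V lies on line UB with UV:VB = 4:3 ⇒ V = (4/7, -9/7)
3. X is the intersection of line VE and line BK ⇒ X = (-1/2, 3/2)
2·[XVK] = -3/14, 2·[SEK] = -2/3
[XVK]:[SEK] = -3/14:-2/3 = 9/28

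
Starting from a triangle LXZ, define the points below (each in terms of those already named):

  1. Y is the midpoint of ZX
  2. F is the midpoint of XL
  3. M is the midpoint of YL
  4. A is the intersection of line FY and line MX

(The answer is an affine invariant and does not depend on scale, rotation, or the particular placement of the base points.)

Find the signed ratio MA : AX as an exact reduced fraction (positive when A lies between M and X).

MA:AX = 1/2

Assign L = (0, 0), X = (1, 0), Z = (0, 1) — the answer is frame-independent, so this choice is without loss of generality.
1. Y is the midpoint of ZX ⇒ Y = (1/2, 1/2)
2. F is the midpoint of XL ⇒ F = (1/2, 0)
3. M is the midpoint of YL ⇒ M = (1/4, 1/4)
4. A is the intersection of line FY and line MX ⇒ A = (1/2, 1/6)
A = M + t·(X−M) with t = 1/3, so MA:AX = t:(1−t) = 1/3:2/3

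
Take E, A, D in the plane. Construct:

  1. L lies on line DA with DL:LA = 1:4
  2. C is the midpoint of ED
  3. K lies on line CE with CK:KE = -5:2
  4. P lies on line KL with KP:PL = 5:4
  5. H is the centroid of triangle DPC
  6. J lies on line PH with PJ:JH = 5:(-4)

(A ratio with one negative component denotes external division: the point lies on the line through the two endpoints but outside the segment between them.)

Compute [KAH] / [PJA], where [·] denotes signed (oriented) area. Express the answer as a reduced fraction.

Assign E = (0, 0), A = (1, 0), D = (0, 1) — the answer is frame-independent, so this choice is without loss of generality.
1. L lies on line DA with DL:LA = 1:4 ⇒ L = (1/5, 4/5)
2. C is the midpoint of ED ⇒ C = (0, 1/2)
3. K lies on line CE with CK:KE = -5:2 ⇒ K = (0, -1/3)
4. P lies on line KL with KP:PL = 5:4 ⇒ P = (1/9, 8/27)
5. H is the centroid of triangle DPC ⇒ H = (1/27, 97/162)
6. J lies on line PH with PJ:JH = 5:(-4) ⇒ J = (-7/27, 293/162)
2·[KAH] = 149/162, 2·[PJA] = -100/81
[KAH]:[PJA] = 149/162:-100/81 = -149/200

[KAH]:[PJA] = -149/200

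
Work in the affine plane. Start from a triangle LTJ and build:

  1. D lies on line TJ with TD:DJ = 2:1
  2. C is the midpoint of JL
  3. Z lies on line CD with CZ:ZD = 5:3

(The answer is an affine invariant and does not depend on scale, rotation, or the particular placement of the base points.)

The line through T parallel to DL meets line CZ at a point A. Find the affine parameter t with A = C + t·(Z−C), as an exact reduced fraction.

t = 8

Assign L = (0, 0), T = (1, 0), J = (0, 1) — the answer is frame-independent, so this choice is without loss of generality.
1. D lies on line TJ with TD:DJ = 2:1 ⇒ D = (1/3, 2/3)
2. C is the midpoint of JL ⇒ C = (0, 1/2)
3. Z lies on line CD with CZ:ZD = 5:3 ⇒ Z = (5/24, 29/48)
through T parallel to DL: direction (-1/3, -2/3); meets CZ at A = (5/3, 4/3)
A = C + t·(Z−C) with t = 8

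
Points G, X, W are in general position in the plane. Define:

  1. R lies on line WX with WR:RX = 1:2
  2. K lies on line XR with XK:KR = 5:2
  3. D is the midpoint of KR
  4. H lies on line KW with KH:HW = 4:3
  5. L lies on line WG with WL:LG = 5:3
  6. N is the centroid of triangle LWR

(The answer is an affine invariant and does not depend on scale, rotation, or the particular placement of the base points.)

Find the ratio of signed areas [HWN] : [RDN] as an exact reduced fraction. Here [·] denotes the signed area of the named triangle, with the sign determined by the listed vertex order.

Work in coordinates with G = (0, 0), X = (1, 0), W = (0, 1).
1. R lies on line WX with WR:RX = 1:2 ⇒ R = (1/3, 2/3)
2. K lies on line XR with XK:KR = 5:2 ⇒ K = (11/21, 10/21)
3. D is the midpoint of KR ⇒ D = (3/7, 4/7)
4. H lies on line KW with KH:HW = 4:3 ⇒ H = (11/49, 38/49)
5. L lies on line WG with WL:LG = 5:3 ⇒ L = (0, 3/8)
6. N is the centroid of triangle LWR ⇒ N = (1/9, 49/72)
2·[HWN] = 55/1176, 2·[RDN] = -5/252
[HWN]:[RDN] = 55/1176:-5/252 = -33/14

[HWN]:[RDN] = -33/14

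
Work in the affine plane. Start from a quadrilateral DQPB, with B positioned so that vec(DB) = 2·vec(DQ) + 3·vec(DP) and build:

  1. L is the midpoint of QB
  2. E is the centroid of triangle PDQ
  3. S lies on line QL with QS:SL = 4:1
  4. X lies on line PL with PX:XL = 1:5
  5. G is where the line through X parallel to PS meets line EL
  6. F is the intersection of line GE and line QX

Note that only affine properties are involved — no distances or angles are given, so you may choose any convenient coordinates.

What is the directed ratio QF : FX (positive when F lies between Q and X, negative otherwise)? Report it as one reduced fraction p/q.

QF:FX = 6/5

Work in coordinates with D = (0, 0), Q = (1, 0), P = (0, 1), B = (2, 3).
1. L is the midpoint of QB ⇒ L = (3/2, 3/2)
2. E is the centroid of triangle PDQ ⇒ E = (1/3, 1/3)
3. S lies on line QL with QS:SL = 4:1 ⇒ S = (7/5, 6/5)
4. X lies on line PL with PX:XL = 1:5 ⇒ X = (1/4, 13/12)
5. G is where the line through X parallel to PS meets line EL ⇒ G = (11/9, 11/9)
6. F is the intersection of line GE and line QX ⇒ F = (13/22, 13/22)
F = Q + t·(X−Q) with t = 6/11, so QF:FX = t:(1−t) = 6/11:5/11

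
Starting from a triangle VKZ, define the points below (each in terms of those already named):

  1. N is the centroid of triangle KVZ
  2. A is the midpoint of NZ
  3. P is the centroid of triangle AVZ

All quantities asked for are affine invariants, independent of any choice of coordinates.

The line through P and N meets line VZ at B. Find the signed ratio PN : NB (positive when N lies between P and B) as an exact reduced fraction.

Assign V = (0, 0), K = (1, 0), Z = (0, 1) — the answer is frame-independent, so this choice is without loss of generality.
1. N is the centroid of triangle KVZ ⇒ N = (1/3, 1/3)
2. A is the midpoint of NZ ⇒ A = (1/6, 2/3)
3. P is the centroid of triangle AVZ ⇒ P = (1/18, 5/9)
line PN meets VZ at B = (0, 3/5)
N = P + t·(B−P) with t = -5, so PN:NB = -5:6

PN:NB = -5/6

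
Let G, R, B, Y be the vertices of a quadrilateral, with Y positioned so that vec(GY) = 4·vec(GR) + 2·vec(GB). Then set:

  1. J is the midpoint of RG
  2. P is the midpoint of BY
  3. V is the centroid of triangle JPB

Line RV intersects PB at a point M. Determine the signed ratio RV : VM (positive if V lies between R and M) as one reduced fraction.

Set G = (0, 0), R = (1, 0), B = (0, 1), Y = (4, 2); any affine frame gives the same invariant.
1. J is the midpoint of RG ⇒ J = (1/2, 0)
2. P is the midpoint of BY ⇒ P = (2, 3/2)
3. V is the centroid of triangle JPB ⇒ V = (5/6, 5/6)
line RV meets PB at M = (16/21, 25/21)
V = R + t·(M−R) with t = 7/10, so RV:VM = 7/10:3/10

RV:VM = 7/3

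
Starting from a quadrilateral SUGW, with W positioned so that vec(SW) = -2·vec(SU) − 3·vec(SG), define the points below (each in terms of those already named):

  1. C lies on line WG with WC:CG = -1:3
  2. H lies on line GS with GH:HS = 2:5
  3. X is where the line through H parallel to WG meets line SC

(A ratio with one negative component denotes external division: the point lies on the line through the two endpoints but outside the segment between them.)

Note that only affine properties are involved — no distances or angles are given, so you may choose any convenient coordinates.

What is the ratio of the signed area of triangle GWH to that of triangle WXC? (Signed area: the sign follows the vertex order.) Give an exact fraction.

[GWH]:[WXC] = -2

Assign S = (0, 0), U = (1, 0), G = (0, 1), W = (-2, -3) — the answer is frame-independent, so this choice is without loss of generality.
1. C lies on line WG with WC:CG = -1:3 ⇒ C = (-3, -5)
2. H lies on line GS with GH:HS = 2:5 ⇒ H = (0, 5/7)
3. X is where the line through H parallel to WG meets line SC ⇒ X = (-15/7, -25/7)
2·[GWH] = 4/7, 2·[WXC] = -2/7
[GWH]:[WXC] = 4/7:-2/7 = -2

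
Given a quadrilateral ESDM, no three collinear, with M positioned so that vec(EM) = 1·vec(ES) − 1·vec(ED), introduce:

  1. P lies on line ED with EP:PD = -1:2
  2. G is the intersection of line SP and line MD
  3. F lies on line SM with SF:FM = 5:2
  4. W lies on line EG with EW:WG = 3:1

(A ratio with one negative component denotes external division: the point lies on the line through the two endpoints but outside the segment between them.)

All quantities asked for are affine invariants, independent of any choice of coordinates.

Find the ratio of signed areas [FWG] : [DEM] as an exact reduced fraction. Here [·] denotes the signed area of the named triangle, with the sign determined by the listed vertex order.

Assign E = (0, 0), S = (1, 0), D = (0, 1), M = (1, -1) — the answer is frame-independent, so this choice is without loss of generality.
1. P lies on line ED with EP:PD = -1:2 ⇒ P = (0, -1)
2. G is the intersection of line SP and line MD ⇒ G = (2/3, -1/3)
3. F lies on line SM with SF:FM = 5:2 ⇒ F = (1, -5/7)
4. W lies on line EG with EW:WG = 3:1 ⇒ W = (1/2, -1/4)
2·[FWG] = -1/28, 2·[DEM] = 1
[FWG]:[DEM] = -1/28:1 = -1/28

[FWG]:[DEM] = -1/28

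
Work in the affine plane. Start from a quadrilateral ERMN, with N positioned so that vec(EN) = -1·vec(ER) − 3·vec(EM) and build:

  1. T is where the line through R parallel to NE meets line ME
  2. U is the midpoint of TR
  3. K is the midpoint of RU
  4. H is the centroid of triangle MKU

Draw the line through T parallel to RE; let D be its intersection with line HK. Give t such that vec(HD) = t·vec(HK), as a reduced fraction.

Assign E = (0, 0), R = (1, 0), M = (0, 1), N = (-1, -3) — the answer is frame-independent, so this choice is without loss of generality.
1. T is where the line through R parallel to NE meets line ME ⇒ T = (0, -3)
2. U is the midpoint of TR ⇒ U = (1/2, -3/2)
3. K is the midpoint of RU ⇒ K = (3/4, -3/4)
4. H is the centroid of triangle MKU ⇒ H = (5/12, -5/12)
through T parallel to RE: direction (-1, 0); meets HK at D = (3, -3)
D = H + t·(K−H) with t = 31/4

t = 31/4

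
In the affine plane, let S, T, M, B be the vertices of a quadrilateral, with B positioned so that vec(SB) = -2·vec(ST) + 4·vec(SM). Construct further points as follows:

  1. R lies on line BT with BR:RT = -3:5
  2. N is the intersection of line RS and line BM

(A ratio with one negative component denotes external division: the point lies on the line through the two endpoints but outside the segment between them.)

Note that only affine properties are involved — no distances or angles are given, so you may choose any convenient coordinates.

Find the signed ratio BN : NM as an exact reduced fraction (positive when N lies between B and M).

Choose coordinates S = (0, 0), T = (1, 0), M = (0, 1), B = (-2, 4).
1. R lies on line BT with BR:RT = -3:5 ⇒ R = (-13/2, 10)
2. N is the intersection of line RS and line BM ⇒ N = (-26, 40)
N = B + t·(M−B) with t = -12, so BN:NM = t:(1−t) = -12:13

BN:NM = -12/13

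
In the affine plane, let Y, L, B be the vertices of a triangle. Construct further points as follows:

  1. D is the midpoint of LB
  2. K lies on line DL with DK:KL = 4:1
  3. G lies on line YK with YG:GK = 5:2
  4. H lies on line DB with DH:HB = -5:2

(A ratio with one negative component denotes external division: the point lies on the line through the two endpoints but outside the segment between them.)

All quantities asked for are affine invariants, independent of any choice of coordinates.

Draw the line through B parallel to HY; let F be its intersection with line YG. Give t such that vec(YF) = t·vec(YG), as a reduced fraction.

Work in coordinates with Y = (0, 0), L = (1, 0), B = (0, 1).
1. D is the midpoint of LB ⇒ D = (1/2, 1/2)
2. K lies on line DL with DK:KL = 4:1 ⇒ K = (9/10, 1/10)
3. G lies on line YK with YG:GK = 5:2 ⇒ G = (9/14, 1/14)
4. H lies on line DB with DH:HB = -5:2 ⇒ H = (-1/3, 4/3)
through B parallel to HY: direction (1/3, -4/3); meets YG at F = (9/37, 1/37)
F = Y + t·(G−Y) with t = 14/37

t = 14/37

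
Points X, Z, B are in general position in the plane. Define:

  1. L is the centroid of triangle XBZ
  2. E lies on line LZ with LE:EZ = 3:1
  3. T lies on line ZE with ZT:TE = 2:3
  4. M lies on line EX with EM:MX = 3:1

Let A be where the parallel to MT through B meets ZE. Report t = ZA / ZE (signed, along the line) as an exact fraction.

t = 59/5

Work in coordinates with X = (0, 0), Z = (1, 0), B = (0, 1).
1. L is the centroid of triangle XBZ ⇒ L = (1/3, 1/3)
2. E lies on line LZ with LE:EZ = 3:1 ⇒ E = (5/6, 1/12)
3. T lies on line ZE with ZT:TE = 2:3 ⇒ T = (14/15, 1/30)
4. M lies on line EX with EM:MX = 3:1 ⇒ M = (5/24, 1/48)
through B parallel to MT: direction (29/40, 1/80); meets ZE at A = (-29/30, 59/60)
A = Z + t·(E−Z) with t = 59/5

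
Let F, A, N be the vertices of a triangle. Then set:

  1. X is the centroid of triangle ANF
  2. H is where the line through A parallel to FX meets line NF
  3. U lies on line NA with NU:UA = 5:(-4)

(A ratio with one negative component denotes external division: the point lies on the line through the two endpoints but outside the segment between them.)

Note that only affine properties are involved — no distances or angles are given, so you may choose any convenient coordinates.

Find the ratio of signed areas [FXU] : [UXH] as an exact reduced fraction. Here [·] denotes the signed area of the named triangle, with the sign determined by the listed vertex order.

[FXU]:[UXH] = -9/23

Assign F = (0, 0), A = (1, 0), N = (0, 1) — the answer is frame-independent, so this choice is without loss of generality.
1. X is the centroid of triangle ANF ⇒ X = (1/3, 1/3)
2. H is where the line through A parallel to FX meets line NF ⇒ H = (0, -1)
3. U lies on line NA with NU:UA = 5:(-4) ⇒ U = (5, -4)
2·[FXU] = -3, 2·[UXH] = 23/3
[FXU]:[UXH] = -3:23/3 = -9/23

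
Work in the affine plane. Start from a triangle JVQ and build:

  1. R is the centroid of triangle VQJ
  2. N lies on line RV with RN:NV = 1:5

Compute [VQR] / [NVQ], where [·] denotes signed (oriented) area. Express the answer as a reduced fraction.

Set J = (0, 0), V = (1, 0), Q = (0, 1); any affine frame gives the same invariant.
1. R is the centroid of triangle VQJ ⇒ R = (1/3, 1/3)
2. N lies on line RV with RN:NV = 1:5 ⇒ N = (4/9, 5/18)
2·[VQR] = 1/3, 2·[NVQ] = 5/18
[VQR]:[NVQ] = 1/3:5/18 = 6/5

[VQR]:[NVQ] = 6/5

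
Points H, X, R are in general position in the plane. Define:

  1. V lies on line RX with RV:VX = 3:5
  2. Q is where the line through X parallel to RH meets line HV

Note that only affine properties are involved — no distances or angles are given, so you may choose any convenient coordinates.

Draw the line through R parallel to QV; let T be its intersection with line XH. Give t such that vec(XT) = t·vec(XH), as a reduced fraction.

t = 8/5

Assign H = (0, 0), X = (1, 0), R = (0, 1) — the answer is frame-independent, so this choice is without loss of generality.
1. V lies on line RX with RV:VX = 3:5 ⇒ V = (3/8, 5/8)
2. Q is where the line through X parallel to RH meets line HV ⇒ Q = (1, 5/3)
through R parallel to QV: direction (-5/8, -25/24); meets XH at T = (-3/5, 0)
T = X + t·(H−X) with t = 8/5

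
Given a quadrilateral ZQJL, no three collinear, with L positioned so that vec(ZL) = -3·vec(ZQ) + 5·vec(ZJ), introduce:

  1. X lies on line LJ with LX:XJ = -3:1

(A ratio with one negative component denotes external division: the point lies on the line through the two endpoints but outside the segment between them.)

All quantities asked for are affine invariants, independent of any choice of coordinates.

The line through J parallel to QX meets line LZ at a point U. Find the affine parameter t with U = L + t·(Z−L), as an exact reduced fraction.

t = 2

Set Z = (0, 0), Q = (1, 0), J = (0, 1), L = (-3, 5); any affine frame gives the same invariant.
1. X lies on line LJ with LX:XJ = -3:1 ⇒ X = (3/2, -1)
through J parallel to QX: direction (1/2, -1); meets LZ at U = (3, -5)
U = L + t·(Z−L) with t = 2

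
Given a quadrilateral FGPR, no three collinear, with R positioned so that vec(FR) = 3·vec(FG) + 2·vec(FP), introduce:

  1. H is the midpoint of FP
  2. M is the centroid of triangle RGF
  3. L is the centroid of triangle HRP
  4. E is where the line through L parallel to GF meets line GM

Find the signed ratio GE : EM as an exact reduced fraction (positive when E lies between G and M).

GE:EM = -7/3

Set F = (0, 0), G = (1, 0), P = (0, 1), R = (3, 2); any affine frame gives the same invariant.
1. H is the midpoint of FP ⇒ H = (0, 1/2)
2. M is the centroid of triangle RGF ⇒ M = (4/3, 2/3)
3. L is the centroid of triangle HRP ⇒ L = (1, 7/6)
4. E is where the line through L parallel to GF meets line GM ⇒ E = (19/12, 7/6)
E = G + t·(M−G) with t = 7/4, so GE:EM = t:(1−t) = 7/4:-3/4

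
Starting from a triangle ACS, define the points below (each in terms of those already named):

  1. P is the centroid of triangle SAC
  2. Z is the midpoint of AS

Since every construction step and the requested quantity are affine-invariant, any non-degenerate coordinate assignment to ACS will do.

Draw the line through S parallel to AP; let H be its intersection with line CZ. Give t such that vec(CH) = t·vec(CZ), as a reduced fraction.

Assign A = (0, 0), C = (1, 0), S = (0, 1) — the answer is frame-independent, so this choice is without loss of generality.
1. P is the centroid of triangle SAC ⇒ P = (1/3, 1/3)
2. Z is the midpoint of AS ⇒ Z = (0, 1/2)
through S parallel to AP: direction (1/3, 1/3); meets CZ at H = (-1/3, 2/3)
H = C + t·(Z−C) with t = 4/3

t = 4/3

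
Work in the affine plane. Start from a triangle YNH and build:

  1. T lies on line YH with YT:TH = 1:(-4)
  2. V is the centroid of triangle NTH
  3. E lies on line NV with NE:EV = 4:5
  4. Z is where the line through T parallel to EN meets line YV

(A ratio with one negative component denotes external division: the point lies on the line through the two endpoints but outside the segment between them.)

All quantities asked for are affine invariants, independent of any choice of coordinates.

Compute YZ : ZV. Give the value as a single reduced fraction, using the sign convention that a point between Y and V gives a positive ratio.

YZ:ZV = -1/2

Assign Y = (0, 0), N = (1, 0), H = (0, 1) — the answer is frame-independent, so this choice is without loss of generality.
1. T lies on line YH with YT:TH = 1:(-4) ⇒ T = (0, -1/3)
2. V is the centroid of triangle NTH ⇒ V = (1/3, 2/9)
3. E lies on line NV with NE:EV = 4:5 ⇒ E = (19/27, 8/81)
4. Z is where the line through T parallel to EN meets line YV ⇒ Z = (-1/3, -2/9)
Z = Y + t·(V−Y) with t = -1, so YZ:ZV = t:(1−t) = -1:2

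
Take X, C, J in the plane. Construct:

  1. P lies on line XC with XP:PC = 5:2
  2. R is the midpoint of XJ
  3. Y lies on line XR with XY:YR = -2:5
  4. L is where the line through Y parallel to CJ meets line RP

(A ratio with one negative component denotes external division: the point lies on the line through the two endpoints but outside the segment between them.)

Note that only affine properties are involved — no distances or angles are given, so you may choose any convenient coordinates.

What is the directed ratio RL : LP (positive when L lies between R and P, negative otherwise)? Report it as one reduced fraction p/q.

Set X = (0, 0), C = (1, 0), J = (0, 1); any affine frame gives the same invariant.
1. P lies on line XC with XP:PC = 5:2 ⇒ P = (5/7, 0)
2. R is the midpoint of XJ ⇒ R = (0, 1/2)
3. Y lies on line XR with XY:YR = -2:5 ⇒ Y = (0, -1/3)
4. L is where the line through Y parallel to CJ meets line RP ⇒ L = (-25/9, 22/9)
L = R + t·(P−R) with t = -35/9, so RL:LP = t:(1−t) = -35/9:44/9

RL:LP = -35/44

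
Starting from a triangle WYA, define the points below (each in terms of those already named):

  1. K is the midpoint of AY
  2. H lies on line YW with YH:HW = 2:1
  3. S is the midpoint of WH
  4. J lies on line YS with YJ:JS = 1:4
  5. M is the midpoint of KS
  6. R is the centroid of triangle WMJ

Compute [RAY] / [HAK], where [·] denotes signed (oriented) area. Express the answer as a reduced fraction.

Choose coordinates W = (0, 0), Y = (1, 0), A = (0, 1).
1. K is the midpoint of AY ⇒ K = (1/2, 1/2)
2. H lies on line YW with YH:HW = 2:1 ⇒ H = (1/3, 0)
3. S is the midpoint of WH ⇒ S = (1/6, 0)
4. J lies on line YS with YJ:JS = 1:4 ⇒ J = (5/6, 0)
5. M is the midpoint of KS ⇒ M = (1/3, 1/4)
6. R is the centroid of triangle WMJ ⇒ R = (7/18, 1/12)
2·[RAY] = -19/36, 2·[HAK] = -1/3
[RAY]:[HAK] = -19/36:-1/3 = 19/12

[RAY]:[HAK] = 19/12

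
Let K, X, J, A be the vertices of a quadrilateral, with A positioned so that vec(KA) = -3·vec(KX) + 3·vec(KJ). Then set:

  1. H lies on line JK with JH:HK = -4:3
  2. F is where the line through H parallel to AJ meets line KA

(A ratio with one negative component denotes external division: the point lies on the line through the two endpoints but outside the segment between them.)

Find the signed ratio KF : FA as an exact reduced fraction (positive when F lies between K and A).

Choose coordinates K = (0, 0), X = (1, 0), J = (0, 1), A = (-3, 3).
1. H lies on line JK with JH:HK = -4:3 ⇒ H = (0, -3)
2. F is where the line through H parallel to AJ meets line KA ⇒ F = (9, -9)
F = K + t·(A−K) with t = -3, so KF:FA = t:(1−t) = -3:4

KF:FA = -3/4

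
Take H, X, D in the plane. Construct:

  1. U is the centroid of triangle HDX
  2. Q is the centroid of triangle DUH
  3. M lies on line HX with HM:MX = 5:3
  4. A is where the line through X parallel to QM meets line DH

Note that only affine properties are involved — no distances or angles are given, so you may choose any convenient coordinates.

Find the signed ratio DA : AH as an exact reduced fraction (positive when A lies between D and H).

Set H = (0, 0), X = (1, 0), D = (0, 1); any affine frame gives the same invariant.
1. U is the centroid of triangle HDX ⇒ U = (1/3, 1/3)
2. Q is the centroid of triangle DUH ⇒ Q = (1/9, 4/9)
3. M lies on line HX with HM:MX = 5:3 ⇒ M = (5/8, 0)
4. A is where the line through X parallel to QM meets line DH ⇒ A = (0, 32/37)
A = D + t·(H−D) with t = 5/37, so DA:AH = t:(1−t) = 5/37:32/37

DA:AH = 5/32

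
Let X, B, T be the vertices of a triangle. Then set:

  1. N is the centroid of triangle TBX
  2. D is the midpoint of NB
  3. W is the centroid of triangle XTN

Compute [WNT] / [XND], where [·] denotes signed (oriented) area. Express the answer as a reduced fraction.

Work in coordinates with X = (0, 0), B = (1, 0), T = (0, 1).
1. N is the centroid of triangle TBX ⇒ N = (1/3, 1/3)
2. D is the midpoint of NB ⇒ D = (2/3, 1/6)
3. W is the centroid of triangle XTN ⇒ W = (1/9, 4/9)
2·[WNT] = 1/9, 2·[XND] = -1/6
[WNT]:[XND] = 1/9:-1/6 = -2/3

[WNT]:[XND] = -2/3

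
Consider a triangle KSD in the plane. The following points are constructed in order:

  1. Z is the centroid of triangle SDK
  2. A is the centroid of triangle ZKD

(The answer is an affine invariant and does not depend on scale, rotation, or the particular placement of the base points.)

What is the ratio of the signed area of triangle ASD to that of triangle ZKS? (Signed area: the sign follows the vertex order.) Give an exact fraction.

Choose coordinates K = (0, 0), S = (1, 0), D = (0, 1).
1. Z is the centroid of triangle SDK ⇒ Z = (1/3, 1/3)
2. A is the centroid of triangle ZKD ⇒ A = (1/9, 4/9)
2·[ASD] = 4/9, 2·[ZKS] = 1/3
[ASD]:[ZKS] = 4/9:1/3 = 4/3

[ASD]:[ZKS] = 4/3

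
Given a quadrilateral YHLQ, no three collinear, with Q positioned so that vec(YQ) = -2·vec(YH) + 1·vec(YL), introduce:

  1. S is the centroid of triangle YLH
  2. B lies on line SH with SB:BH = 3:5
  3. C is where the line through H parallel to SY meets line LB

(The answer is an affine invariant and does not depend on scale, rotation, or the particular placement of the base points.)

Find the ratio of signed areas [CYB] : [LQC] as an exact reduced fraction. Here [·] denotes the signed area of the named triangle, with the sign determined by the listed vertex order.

[CYB]:[LQC] = -35/304

Set Y = (0, 0), H = (1, 0), L = (0, 1), Q = (-2, 1); any affine frame gives the same invariant.
1. S is the centroid of triangle YLH ⇒ S = (1/3, 1/3)
2. B lies on line SH with SB:BH = 3:5 ⇒ B = (7/12, 5/24)
3. C is where the line through H parallel to SY meets line LB ⇒ C = (28/33, -5/33)
2·[CYB] = -35/132, 2·[LQC] = 76/33
[CYB]:[LQC] = -35/132:76/33 = -35/304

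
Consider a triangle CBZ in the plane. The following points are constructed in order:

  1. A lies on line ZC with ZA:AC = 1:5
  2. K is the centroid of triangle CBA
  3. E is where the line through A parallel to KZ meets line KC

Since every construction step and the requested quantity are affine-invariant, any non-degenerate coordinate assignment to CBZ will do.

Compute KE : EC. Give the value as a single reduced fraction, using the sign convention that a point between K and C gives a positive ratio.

KE:EC = 1/5

Choose coordinates C = (0, 0), B = (1, 0), Z = (0, 1).
1. A lies on line ZC with ZA:AC = 1:5 ⇒ A = (0, 5/6)
2. K is the centroid of triangle CBA ⇒ K = (1/3, 5/18)
3. E is where the line through A parallel to KZ meets line KC ⇒ E = (5/18, 25/108)
E = K + t·(C−K) with t = 1/6, so KE:EC = t:(1−t) = 1/6:5/6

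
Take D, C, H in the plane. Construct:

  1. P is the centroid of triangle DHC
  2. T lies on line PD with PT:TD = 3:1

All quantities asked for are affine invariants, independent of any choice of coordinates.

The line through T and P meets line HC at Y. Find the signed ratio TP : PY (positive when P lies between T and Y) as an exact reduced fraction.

TP:PY = 3/2

Set D = (0, 0), C = (1, 0), H = (0, 1); any affine frame gives the same invariant.
1. P is the centroid of triangle DHC ⇒ P = (1/3, 1/3)
2. T lies on line PD with PT:TD = 3:1 ⇒ T = (1/12, 1/12)
line TP meets HC at Y = (1/2, 1/2)
P = T + t·(Y−T) with t = 3/5, so TP:PY = 3/5:2/5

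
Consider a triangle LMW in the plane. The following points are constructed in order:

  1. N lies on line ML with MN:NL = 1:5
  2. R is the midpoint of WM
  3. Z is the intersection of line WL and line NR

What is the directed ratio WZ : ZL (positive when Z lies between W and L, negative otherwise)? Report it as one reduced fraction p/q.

WZ:ZL = -1/5

Choose coordinates L = (0, 0), M = (1, 0), W = (0, 1).
1. N lies on line ML with MN:NL = 1:5 ⇒ N = (5/6, 0)
2. R is the midpoint of WM ⇒ R = (1/2, 1/2)
3. Z is the intersection of line WL and line NR ⇒ Z = (0, 5/4)
Z = W + t·(L−W) with t = -1/4, so WZ:ZL = t:(1−t) = -1/4:5/4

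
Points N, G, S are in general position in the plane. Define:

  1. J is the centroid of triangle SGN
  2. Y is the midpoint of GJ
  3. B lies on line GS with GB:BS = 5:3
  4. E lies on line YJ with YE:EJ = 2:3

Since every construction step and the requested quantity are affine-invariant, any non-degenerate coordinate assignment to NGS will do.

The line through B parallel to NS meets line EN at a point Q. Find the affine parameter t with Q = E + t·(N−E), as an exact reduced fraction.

t = 19/64

Choose coordinates N = (0, 0), G = (1, 0), S = (0, 1).
1. J is the centroid of triangle SGN ⇒ J = (1/3, 1/3)
2. Y is the midpoint of GJ ⇒ Y = (2/3, 1/6)
3. B lies on line GS with GB:BS = 5:3 ⇒ B = (3/8, 5/8)
4. E lies on line YJ with YE:EJ = 2:3 ⇒ E = (8/15, 7/30)
through B parallel to NS: direction (0, 1); meets EN at Q = (3/8, 21/128)
Q = E + t·(N−E) with t = 19/64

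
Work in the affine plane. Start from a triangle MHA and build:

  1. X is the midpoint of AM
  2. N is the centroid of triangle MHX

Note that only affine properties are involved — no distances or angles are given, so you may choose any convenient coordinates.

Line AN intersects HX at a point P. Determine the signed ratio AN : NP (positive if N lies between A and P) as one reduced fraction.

Choose coordinates M = (0, 0), H = (1, 0), A = (0, 1).
1. X is the midpoint of AM ⇒ X = (0, 1/2)
2. N is the centroid of triangle MHX ⇒ N = (1/3, 1/6)
line AN meets HX at P = (1/4, 3/8)
N = A + t·(P−A) with t = 4/3, so AN:NP = 4/3:-1/3

AN:NP = -4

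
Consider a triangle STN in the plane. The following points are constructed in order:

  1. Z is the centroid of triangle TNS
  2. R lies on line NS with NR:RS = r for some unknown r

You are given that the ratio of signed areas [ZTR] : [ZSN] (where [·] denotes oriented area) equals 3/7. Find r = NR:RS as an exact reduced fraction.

r = 5/2

Choose coordinates S = (0, 0), T = (1, 0), N = (0, 1).
1. Z is the centroid of triangle TNS ⇒ Z = (1/3, 1/3)
2. With NR:RS = r, write λ = r/(r+1) so R = N + λ·(S−N); R is affine-linear in λ
Every point depending on R is an affine combination of R and λ-independent points, so each such coordinate is linear in λ; the λ² term in each signed area is a multiple of (S−N)×(S−N) = 0, so 2·[ZTR] and 2·[ZSN] are each linear in λ. Evaluating at λ=0 and λ=1:
  2·[ZTR] = -2/3·λ + 1/3,   2·[ZSN] = -1/3
So [ZTR]:[ZSN] = (-2/3·λ + 1/3) / (-1/3). Setting this equal to 3/7:
  -2/3·λ + 1/3 = 3/7·(-1/3)  ⇒  λ = 5/7
Then r = λ/(1−λ) = (5/7)/(2/7) = 5/2. Check: with r = 5/2, R = (0, 2/7) and [ZTR]:[ZSN] = 3/7 as required.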